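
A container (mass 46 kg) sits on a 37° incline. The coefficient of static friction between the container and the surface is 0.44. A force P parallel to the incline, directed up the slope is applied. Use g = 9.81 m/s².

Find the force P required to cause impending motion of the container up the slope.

At impending motion up the slope, friction acts down-slope at its limit: f = μ_s N.
P is parallel to the surface, so N = m g cos θ = 360 N.
Along the incline: P = m g sin θ + μ_s N = 272 + 0.44×360 = 430 N.

P ≈ 430 N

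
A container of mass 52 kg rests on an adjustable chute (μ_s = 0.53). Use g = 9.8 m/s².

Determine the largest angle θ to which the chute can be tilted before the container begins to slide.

θ_max ≈ 27.9°

At the slip threshold, m g sin θ = μ_s · m g cos θ, so tan θ = μ_s.
θ_max = arctan(0.53) = 27.9°.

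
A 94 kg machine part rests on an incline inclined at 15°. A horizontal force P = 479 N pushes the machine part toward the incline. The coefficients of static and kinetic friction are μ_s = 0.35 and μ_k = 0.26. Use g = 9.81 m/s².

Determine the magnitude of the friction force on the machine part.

Normal direction: N = m g cos θ + P sin θ = 1015 N.
Along the incline, the net driving force (taking up-slope positive) is P cos θ − m g sin θ = 462.7 − 238.7 = 224 N, so equilibrium requires friction f = -224 N (down-slope).
The limit of static friction is μ_s N = 355.1 N.
Since 224 N is within the 355.1 N limit, the machine part stays put and friction is exactly 224 N.

f ≈ 224 N (down the incline)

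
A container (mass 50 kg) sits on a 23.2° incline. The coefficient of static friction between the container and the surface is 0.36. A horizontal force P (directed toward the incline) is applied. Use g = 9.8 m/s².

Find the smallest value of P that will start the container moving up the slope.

P ≈ 457 N

At impending motion up the slope, friction acts down-slope at its limit: f = μ_s N.
Perpendicular to the incline: N = m g cos θ + P sin θ.
Along the incline: P cos θ = m g sin θ + μ_s N = m g sin θ + μ_s (m g cos θ + P sin θ).
Solving, P (cos θ − μ_s sin θ) = m g (sin θ + μ_s cos θ), so P = 50×9.8×(sin 23.2° + 0.36 cos 23.2°)/(cos 23.2° − 0.36 sin 23.2°) = 490×0.7248/0.7773 = 457 N.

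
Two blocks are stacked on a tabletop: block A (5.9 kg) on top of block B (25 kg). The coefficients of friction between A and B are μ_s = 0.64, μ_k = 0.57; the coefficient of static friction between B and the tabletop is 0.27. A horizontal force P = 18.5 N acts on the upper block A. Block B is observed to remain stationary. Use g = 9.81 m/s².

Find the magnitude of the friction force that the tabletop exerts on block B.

f ≈ 18.5 N

The normal force B exerts on A is simply A's weight, N₁ = 57.88 N.
So the A–B interface can sustain at most μ_s N₁ = 37.04 N of static friction.
Since P = 18.5 N ≤ 37.04 N, A does not slip on B; friction on A equals P = 18.5 N.
B experiences an equal 18.5 N forward from A (third law). B is in equilibrium, so the floor supplies f₂ = 18.5 N of static friction (limit μ_s(m_A+m_B)g = 81.84 N, not exceeded).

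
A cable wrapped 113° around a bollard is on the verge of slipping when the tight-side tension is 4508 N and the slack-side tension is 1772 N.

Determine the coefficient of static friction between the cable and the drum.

μ ≈ 0.473

T₂/T₁ = e^{μβ} → μ = ln(T₂/T₁)/β.
β = 113° = 1.972 rad.
μ = ln(4508/1772)/1.972 = ln(2.544)/1.972 = 0.473.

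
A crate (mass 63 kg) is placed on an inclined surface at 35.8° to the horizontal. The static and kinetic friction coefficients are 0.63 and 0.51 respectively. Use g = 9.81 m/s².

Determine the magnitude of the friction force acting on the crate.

f ≈ 256 N (up the incline)

Perpendicular to the surface, N = m g cos θ = 63·9.81·cos 35.8° = 501.3 N.
Along the slope the weight component is m g sin θ = 361.5 N; friction must supply exactly this, acting up-slope.
The static-friction ceiling is μ_s N = 0.63 × 501.3 = 315.8 N.
|361.5| exceeds 315.8 N, so the crate slips down-slope; friction is kinetic, f = μ_k N = 0.51×501.3 = 256 N.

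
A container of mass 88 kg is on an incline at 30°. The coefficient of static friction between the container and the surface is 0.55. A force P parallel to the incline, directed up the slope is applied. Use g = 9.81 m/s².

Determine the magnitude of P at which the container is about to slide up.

At impending motion up the slope, friction acts down-slope at its limit: f = μ_s N.
P is parallel to the surface, so N = m g cos θ = 748 N.
Along the incline: P = m g sin θ + μ_s N = 432 + 0.55×748 = 843 N.

P ≈ 843 N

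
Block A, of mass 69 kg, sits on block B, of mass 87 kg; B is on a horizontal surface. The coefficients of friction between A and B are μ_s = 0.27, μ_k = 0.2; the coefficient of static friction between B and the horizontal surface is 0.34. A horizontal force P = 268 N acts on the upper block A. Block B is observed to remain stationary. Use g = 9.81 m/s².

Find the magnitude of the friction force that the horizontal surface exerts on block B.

Normal force at the A–B interface: N₁ = m_A g = 676.9 N.
Maximum static friction on A from B: μ_s N₁ = 0.27×676.9 = 182.8 N.
P = 268 N exceeds that limit, so A slips over B and the interface friction becomes kinetic: f₁ = μ_k N₁ = 0.2×676.9 = 135 N.
By Newton's third law B feels 135 N forward from A. With B stationary, the floor's static friction on B balances it: f₂ = 135 N (well within μ_s(m_A+m_B)g = 520.3 N).

f ≈ 135 N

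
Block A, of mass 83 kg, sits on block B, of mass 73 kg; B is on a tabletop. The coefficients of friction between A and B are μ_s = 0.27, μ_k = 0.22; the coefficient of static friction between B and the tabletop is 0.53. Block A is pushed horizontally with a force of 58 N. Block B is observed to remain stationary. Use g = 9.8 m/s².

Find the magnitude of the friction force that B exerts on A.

f ≈ 58 N

Between the blocks, N₁ = m_A g = 813.4 N.
Maximum static friction on A from B: μ_s N₁ = 0.27×813.4 = 219.6 N.
P = 58 N is within that limit, so A and B move together (both at rest); the A–B friction is simply f₁ = P = 58 N.
By Newton's third law B feels 58 N forward from A. With B stationary, the floor's static friction on B balances it: f₂ = 58 N (well within μ_s(m_A+m_B)g = 810.3 N).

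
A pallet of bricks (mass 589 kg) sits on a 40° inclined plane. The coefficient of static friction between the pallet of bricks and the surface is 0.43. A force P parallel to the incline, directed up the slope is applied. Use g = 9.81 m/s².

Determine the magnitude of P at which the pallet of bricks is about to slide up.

P ≈ 5620 N

At impending motion up the slope, friction acts down-slope at its limit: f = μ_s N.
P is parallel to the surface, so N = m g cos θ = 4430 N.
Along the incline: P = m g sin θ + μ_s N = 3710 + 0.43×4430 = 5620 N.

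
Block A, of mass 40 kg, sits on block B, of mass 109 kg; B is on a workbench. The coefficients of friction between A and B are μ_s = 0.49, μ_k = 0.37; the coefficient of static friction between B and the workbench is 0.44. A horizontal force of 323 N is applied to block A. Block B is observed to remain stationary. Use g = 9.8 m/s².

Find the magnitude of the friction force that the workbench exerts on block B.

Between the blocks, N₁ = m_A g = 392 N.
Maximum static friction on A from B: μ_s N₁ = 0.49×392 = 192.1 N.
P = 323 N exceeds that limit, so A slips over B and the interface friction becomes kinetic: f₁ = μ_k N₁ = 0.37×392 = 145 N.
By Newton's third law B feels 145 N forward from A. With B stationary, the floor's static friction on B balances it: f₂ = 145 N (well within μ_s(m_A+m_B)g = 642.5 N).

f ≈ 145 N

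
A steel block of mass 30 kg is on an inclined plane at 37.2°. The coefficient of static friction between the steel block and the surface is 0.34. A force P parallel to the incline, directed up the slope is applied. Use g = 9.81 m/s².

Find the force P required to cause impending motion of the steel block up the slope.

P ≈ 258 N

At impending motion up the slope, friction acts down-slope at its limit: f = μ_s N.
P is parallel to the surface, so N = m g cos θ = 234 N.
Along the incline: P = m g sin θ + μ_s N = 178 + 0.34×234 = 258 N.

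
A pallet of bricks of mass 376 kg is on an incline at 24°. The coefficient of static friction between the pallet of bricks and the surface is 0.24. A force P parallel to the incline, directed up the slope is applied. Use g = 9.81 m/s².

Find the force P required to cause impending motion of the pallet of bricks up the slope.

P ≈ 2310 N

At impending motion up the slope, friction acts down-slope at its limit: f = μ_s N.
P is parallel to the surface, so N = m g cos θ = 3370 N.
Along the incline: P = m g sin θ + μ_s N = 1500 + 0.24×3370 = 2310 N.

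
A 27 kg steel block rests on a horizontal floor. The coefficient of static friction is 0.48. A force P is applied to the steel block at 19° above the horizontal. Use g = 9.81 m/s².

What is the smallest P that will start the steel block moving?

P ≈ 115 N

N = m g − P sin α (the pull lifts the steel block).
At impending slip, P cos α = μ_s N = μ_s (m g − P sin α).
Solving: P (cos α + μ_s sin α) = μ_s m g → P = 0.48×265/(cos 19° + 0.48 sin 19°) = 127/1.102 = 115 N.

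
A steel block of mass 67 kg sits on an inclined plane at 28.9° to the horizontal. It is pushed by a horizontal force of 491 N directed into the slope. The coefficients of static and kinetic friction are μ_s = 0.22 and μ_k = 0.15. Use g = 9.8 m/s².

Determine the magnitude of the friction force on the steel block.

f ≈ 113 N (down the incline)

Resolve perpendicular to the incline: N = m g cos θ + P sin θ = 67×9.8×cos 28.9° + 491×sin 28.9° = 812.1 N.
Along the incline, the net driving force (taking up-slope positive) is P cos θ − m g sin θ = 429.9 − 317.3 = 112.5 N, so equilibrium requires friction f = -112.5 N (down-slope).
Maximum static friction: μ_s N = 0.22 × 812.1 = 178.7 N.
|f_req| = 112.5 ≤ 178.7 N → the steel block is in equilibrium; friction equals the required value.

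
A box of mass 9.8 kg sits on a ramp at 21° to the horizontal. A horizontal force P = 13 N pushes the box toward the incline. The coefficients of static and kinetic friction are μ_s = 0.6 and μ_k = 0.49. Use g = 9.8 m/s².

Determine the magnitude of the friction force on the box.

f ≈ 22.3 N (up the incline)

Resolve perpendicular to the incline: N = m g cos θ + P sin θ = 9.8×9.8×cos 21° + 13×sin 21° = 94.32 N.
Parallel to the incline: P cos θ − m g sin θ = 12.14 − 34.42 = -22.28 N; the friction needed to balance this is 22.28 N acting up the slope.
The limit of static friction is μ_s N = 56.59 N.
|f_req| = 22.28 ≤ 56.59 N → the box is in equilibrium; friction equals the required value.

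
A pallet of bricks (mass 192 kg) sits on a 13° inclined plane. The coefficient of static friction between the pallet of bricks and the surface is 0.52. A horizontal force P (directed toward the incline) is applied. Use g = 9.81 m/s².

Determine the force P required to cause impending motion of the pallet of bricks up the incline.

P ≈ 1610 N

At impending motion up the slope, friction acts down-slope at its limit: f = μ_s N.
Perpendicular to the incline: N = m g cos θ + P sin θ.
Along the incline: P cos θ = m g sin θ + μ_s N = m g sin θ + μ_s (m g cos θ + P sin θ).
Solving, P (cos θ − μ_s sin θ) = m g (sin θ + μ_s cos θ), so P = 192×9.81×(sin 13° + 0.52 cos 13°)/(cos 13° − 0.52 sin 13°) = 1880×0.7316/0.8574 = 1610 N.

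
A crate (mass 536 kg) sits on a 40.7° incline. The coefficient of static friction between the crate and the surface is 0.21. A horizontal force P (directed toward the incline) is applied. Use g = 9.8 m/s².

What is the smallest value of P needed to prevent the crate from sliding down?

The crate tends to slide down (tan θ > μ_s), so at the point of impending slip friction acts up-slope at its limit: f = μ_s N.
Perpendicular to the incline: N = m g cos θ + P sin θ.
Along the incline: P cos θ + μ_s N = m g sin θ, i.e. P cos θ + μ_s (m g cos θ + P sin θ) = m g sin θ.
Solving, P (cos θ + μ_s sin θ) = m g (sin θ − μ_s cos θ), so P = 5250×0.4929/0.8951 = 2890 N.

P_min ≈ 2890 N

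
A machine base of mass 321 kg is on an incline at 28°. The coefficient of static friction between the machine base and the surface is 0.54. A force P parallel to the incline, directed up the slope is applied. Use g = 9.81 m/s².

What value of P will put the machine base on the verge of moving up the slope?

At impending motion up the slope, friction acts down-slope at its limit: f = μ_s N.
P is parallel to the surface, so N = m g cos θ = 2780 N.
Along the incline: P = m g sin θ + μ_s N = 1480 + 0.54×2780 = 2980 N.

P ≈ 2980 N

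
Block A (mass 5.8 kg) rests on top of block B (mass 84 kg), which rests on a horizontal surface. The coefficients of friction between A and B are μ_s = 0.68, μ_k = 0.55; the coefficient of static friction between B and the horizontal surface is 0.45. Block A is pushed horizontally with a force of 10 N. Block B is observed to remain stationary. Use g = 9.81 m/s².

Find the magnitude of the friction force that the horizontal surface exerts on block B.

The normal force B exerts on A is simply A's weight, N₁ = 56.9 N.
So the A–B interface can sustain at most μ_s N₁ = 38.69 N of static friction.
P = 10 N is within that limit, so A and B move together (both at rest); the A–B friction is simply f₁ = P = 10 N.
By Newton's third law B feels 10 N forward from A. With B stationary, the floor's static friction on B balances it: f₂ = 10 N (well within μ_s(m_A+m_B)g = 396.4 N).

f ≈ 10 N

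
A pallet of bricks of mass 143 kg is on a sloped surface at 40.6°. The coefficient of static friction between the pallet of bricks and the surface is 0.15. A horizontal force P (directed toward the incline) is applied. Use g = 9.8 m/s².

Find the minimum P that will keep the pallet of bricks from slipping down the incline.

The pallet of bricks tends to slide down (tan θ > μ_s), so at the point of impending slip friction acts up-slope at its limit: f = μ_s N.
Perpendicular to the incline: N = m g cos θ + P sin θ.
Along the incline: P cos θ + μ_s N = m g sin θ, i.e. P cos θ + μ_s (m g cos θ + P sin θ) = m g sin θ.
Solving, P (cos θ + μ_s sin θ) = m g (sin θ − μ_s cos θ), so P = 1400×0.5369/0.8569 = 878 N.

P_min ≈ 878 N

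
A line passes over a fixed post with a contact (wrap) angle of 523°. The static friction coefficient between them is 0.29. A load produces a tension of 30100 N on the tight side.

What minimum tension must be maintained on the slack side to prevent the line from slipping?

Capstan equation at impending slip: T_tight/T_slack = e^{μβ}.
β = 523° = 9.128 rad; e^{μβ} = e^{0.29×9.128} = 14.11.
T_slack = T_tight / e^{μβ} = 30100 / 14.11 = 2130 N.

T_min ≈ 2130 N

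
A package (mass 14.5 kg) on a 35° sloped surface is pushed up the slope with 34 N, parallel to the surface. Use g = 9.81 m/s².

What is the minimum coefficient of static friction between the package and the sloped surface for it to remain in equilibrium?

μ_s,min ≈ 0.408

N = m g cos θ = 116.5 N.
Friction must make up the shortfall along the incline: f = m g sin θ − P = 81.59 − 34 = 47.59 N.
At the threshold f = μ_s N, so μ_s,min = 47.59/116.5 = 0.408.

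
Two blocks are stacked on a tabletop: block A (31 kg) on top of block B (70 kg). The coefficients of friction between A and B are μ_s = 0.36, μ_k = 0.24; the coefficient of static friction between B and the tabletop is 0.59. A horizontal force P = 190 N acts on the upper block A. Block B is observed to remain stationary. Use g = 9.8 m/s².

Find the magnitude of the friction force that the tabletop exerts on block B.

f ≈ 72.9 N

The normal force B exerts on A is simply A's weight, N₁ = 303.8 N.
So the A–B interface can sustain at most μ_s N₁ = 109.4 N of static friction.
P = 190 N exceeds that limit, so A slips over B and the interface friction becomes kinetic: f₁ = μ_k N₁ = 0.24×303.8 = 72.9 N.
B experiences an equal 72.9 N forward from A (third law). B is in equilibrium, so the floor supplies f₂ = 72.9 N of static friction (limit μ_s(m_A+m_B)g = 584 N, not exceeded).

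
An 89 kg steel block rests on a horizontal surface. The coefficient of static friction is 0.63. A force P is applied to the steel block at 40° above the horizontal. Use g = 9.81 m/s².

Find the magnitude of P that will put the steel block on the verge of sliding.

P ≈ 470 N

N = m g − P sin α (the pull lifts the steel block).
At impending slip, P cos α = μ_s N = μ_s (m g − P sin α).
Solving: P (cos α + μ_s sin α) = μ_s m g → P = 0.63×873/(cos 40° + 0.63 sin 40°) = 550/1.171 = 470 N.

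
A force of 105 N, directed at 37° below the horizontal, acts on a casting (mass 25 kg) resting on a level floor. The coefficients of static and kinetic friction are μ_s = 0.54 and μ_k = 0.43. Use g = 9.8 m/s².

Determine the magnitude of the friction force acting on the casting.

N = m g + P sin α = 245 + 105×sin 37° = 308.2 N.
The horizontal driving force is P cos α = 83.86 N, so equilibrium needs friction f = 83.86 N.
The static-friction limit is μ_s N = 166.4 N.
83.86 ≤ 166.4 N → static; friction equals the required 83.9 N.

f ≈ 83.9 N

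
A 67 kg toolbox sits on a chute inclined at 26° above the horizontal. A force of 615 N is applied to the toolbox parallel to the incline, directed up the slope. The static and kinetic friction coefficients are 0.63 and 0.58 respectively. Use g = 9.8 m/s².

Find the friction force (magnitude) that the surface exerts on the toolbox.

f ≈ 327 N (down the incline)

The normal reaction is N = m g cos θ = 590.1 N.
For equilibrium along the incline the friction force must supply f = m g sin θ − P = 287.8 − 615 = -327.2 N (positive meaning up-slope).
The static-friction ceiling is μ_s N = 0.63 × 590.1 = 371.8 N.
Since |-327.2| ≤ 371.8 N, the toolbox remains in static equilibrium and friction takes exactly the required value.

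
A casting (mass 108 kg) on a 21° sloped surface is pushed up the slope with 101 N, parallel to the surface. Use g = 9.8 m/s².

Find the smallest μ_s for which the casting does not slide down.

μ_s,min ≈ 0.282

N = m g cos θ = 988.1 N.
Friction must make up the shortfall along the incline: f = m g sin θ − P = 379.3 − 101 = 278.3 N.
At the threshold f = μ_s N, so μ_s,min = 278.3/988.1 = 0.282.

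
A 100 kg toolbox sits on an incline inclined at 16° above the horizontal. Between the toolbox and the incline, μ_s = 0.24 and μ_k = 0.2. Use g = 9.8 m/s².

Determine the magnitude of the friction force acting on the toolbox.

f ≈ 188 N (up the incline)

Perpendicular to the surface, N = m g cos θ = 100·9.8·cos 16° = 942 N.
For equilibrium along the incline, friction must balance the weight component: f = m g sin θ = 270.1 N up the slope.
Static friction can supply at most μ_s N = 226.1 N.
Since |270.1| > 226.1 N, static friction cannot hold it; the toolbox slides down the incline and kinetic friction applies: f = μ_k N = 0.2 × 942 = 188 N.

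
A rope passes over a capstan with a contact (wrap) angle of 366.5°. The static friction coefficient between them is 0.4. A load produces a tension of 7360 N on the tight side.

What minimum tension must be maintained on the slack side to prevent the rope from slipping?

Capstan equation at impending slip: T_tight/T_slack = e^{μβ}.
β = 366.5° = 6.397 rad; e^{μβ} = e^{0.4×6.397} = 12.92.
T_slack = T_tight / e^{μβ} = 7360 / 12.92 = 570 N.

T_min ≈ 570 N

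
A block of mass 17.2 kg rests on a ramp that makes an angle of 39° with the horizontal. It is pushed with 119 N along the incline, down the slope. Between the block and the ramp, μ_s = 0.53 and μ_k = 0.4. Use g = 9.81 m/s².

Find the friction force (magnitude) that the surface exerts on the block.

f ≈ 52.5 N (up the incline)

Perpendicular to the surface, N = m g cos θ = 17.2·9.81·cos 39° = 131.1 N.
The friction needed for equilibrium is m g sin θ + P = 106.2 + 119 = 225.2 N, measured positive up-slope.
Maximum static friction available: μ_s N = 0.53 × 131.1 = 69.5 N.
|225.2| exceeds 69.5 N, so the block slips down-slope; friction is kinetic, f = μ_k N = 0.4×131.1 = 52.5 N.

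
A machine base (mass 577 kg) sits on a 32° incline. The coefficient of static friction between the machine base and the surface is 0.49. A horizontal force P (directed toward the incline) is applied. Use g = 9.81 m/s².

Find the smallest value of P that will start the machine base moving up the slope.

At impending motion up the slope, friction acts down-slope at its limit: f = μ_s N.
Perpendicular to the incline: N = m g cos θ + P sin θ.
Along the incline: P cos θ = m g sin θ + μ_s N = m g sin θ + μ_s (m g cos θ + P sin θ).
Solving, P (cos θ − μ_s sin θ) = m g (sin θ + μ_s cos θ), so P = 577×9.81×(sin 32° + 0.49 cos 32°)/(cos 32° − 0.49 sin 32°) = 5660×0.9455/0.5884 = 9100 N.

P ≈ 9100 N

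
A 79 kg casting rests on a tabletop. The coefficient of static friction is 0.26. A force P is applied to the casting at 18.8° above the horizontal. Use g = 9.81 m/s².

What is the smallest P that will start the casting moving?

N = m g − P sin α (the pull lifts the casting).
At impending slip, P cos α = μ_s N = μ_s (m g − P sin α).
Solving: P (cos α + μ_s sin α) = μ_s m g → P = 0.26×775/(cos 18.8° + 0.26 sin 18.8°) = 201/1.03 = 196 N.

P ≈ 196 N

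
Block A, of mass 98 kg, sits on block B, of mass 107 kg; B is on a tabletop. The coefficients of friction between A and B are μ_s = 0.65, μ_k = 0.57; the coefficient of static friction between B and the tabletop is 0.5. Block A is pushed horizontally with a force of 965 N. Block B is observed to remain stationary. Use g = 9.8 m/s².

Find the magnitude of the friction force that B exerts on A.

f ≈ 547 N

Normal force at the A–B interface: N₁ = m_A g = 960.4 N.
So the A–B interface can sustain at most μ_s N₁ = 624.3 N of static friction.
P = 965 N exceeds that limit, so A slips over B and the interface friction becomes kinetic: f₁ = μ_k N₁ = 0.57×960.4 = 547 N.
By Newton's third law B feels 547 N forward from A. With B stationary, the floor's static friction on B balances it: f₂ = 547 N (well within μ_s(m_A+m_B)g = 1005 N).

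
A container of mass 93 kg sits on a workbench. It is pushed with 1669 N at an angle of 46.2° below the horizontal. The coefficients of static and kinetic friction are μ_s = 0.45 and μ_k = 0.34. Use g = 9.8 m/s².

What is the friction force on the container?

N = m g + P sin α = 911.4 + 1669×sin 46.2° = 2116 N.
Horizontally, friction must balance P cos α = 1155 N.
The static-friction limit is μ_s N = 952.2 N.
The required friction exceeds μ_s N, so the container moves and f = μ_k N = 719 N.

f ≈ 719 N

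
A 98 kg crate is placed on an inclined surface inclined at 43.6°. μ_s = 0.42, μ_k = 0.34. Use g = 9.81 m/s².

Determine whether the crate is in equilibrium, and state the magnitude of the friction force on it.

f ≈ 237 N

N = m g cos θ = 696 N.
Down-slope weight component: m g sin θ = 663 N.
μ_s N = 292 N.
663 > 292 N, so it slides; kinetic friction f = μ_k N = 0.34×696 = 237 N.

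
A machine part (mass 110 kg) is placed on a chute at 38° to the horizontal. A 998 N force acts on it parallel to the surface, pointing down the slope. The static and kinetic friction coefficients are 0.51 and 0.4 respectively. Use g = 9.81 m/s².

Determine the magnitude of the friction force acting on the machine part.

f ≈ 340 N (up the incline)

Perpendicular to the surface, N = m g cos θ = 110·9.81·cos 38° = 850.3 N.
For equilibrium along the incline the friction force must supply f = m g sin θ + P = 664.4 + 998 = 1662 N (positive meaning up-slope).
Maximum static friction available: μ_s N = 0.51 × 850.3 = 433.7 N.
Since |1662| > 433.7 N, static friction cannot hold it; the machine part slides down the incline and kinetic friction applies: f = μ_k N = 0.4 × 850.3 = 340 N.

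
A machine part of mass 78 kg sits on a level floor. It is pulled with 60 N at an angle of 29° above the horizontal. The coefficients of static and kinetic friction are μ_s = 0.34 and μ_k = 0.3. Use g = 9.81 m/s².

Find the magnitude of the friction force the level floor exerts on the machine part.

Vertical equilibrium gives N = m g − P sin α = 736.1 N.
For equilibrium, f = P cos α = 60×cos 29° = 52.48 N.
μ_s N = 0.34 × 736.1 = 250.3 N.
52.48 ≤ 250.3 N → static; friction equals the required 52.5 N.

f ≈ 52.5 N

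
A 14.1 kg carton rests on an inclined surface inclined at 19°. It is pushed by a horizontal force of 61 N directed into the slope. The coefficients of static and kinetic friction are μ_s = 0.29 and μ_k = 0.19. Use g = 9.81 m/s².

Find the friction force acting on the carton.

Normal direction: N = m g cos θ + P sin θ = 150.6 N.
Along the incline, the net driving force (taking up-slope positive) is P cos θ − m g sin θ = 57.68 − 45.03 = 12.64 N, so equilibrium requires friction f = -12.64 N (down-slope).
The limit of static friction is μ_s N = 43.69 N.
|f_req| = 12.64 ≤ 43.69 N → the carton is in equilibrium; friction equals the required value.

f ≈ 12.6 N (down the incline)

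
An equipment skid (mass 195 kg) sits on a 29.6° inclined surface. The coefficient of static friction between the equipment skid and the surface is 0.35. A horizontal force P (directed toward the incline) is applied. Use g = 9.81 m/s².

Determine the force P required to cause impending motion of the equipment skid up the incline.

P ≈ 2190 N

At impending motion up the slope, friction acts down-slope at its limit: f = μ_s N.
Perpendicular to the incline: N = m g cos θ + P sin θ.
Along the incline: P cos θ = m g sin θ + μ_s N = m g sin θ + μ_s (m g cos θ + P sin θ).
Solving, P (cos θ − μ_s sin θ) = m g (sin θ + μ_s cos θ), so P = 195×9.81×(sin 29.6° + 0.35 cos 29.6°)/(cos 29.6° − 0.35 sin 29.6°) = 1910×0.7983/0.6966 = 2190 N.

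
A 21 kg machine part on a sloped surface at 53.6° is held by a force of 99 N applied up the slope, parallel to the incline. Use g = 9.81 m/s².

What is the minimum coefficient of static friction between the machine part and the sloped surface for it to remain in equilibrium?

N = m g cos θ = 122.3 N.
Friction must make up the shortfall along the incline: f = m g sin θ − P = 165.8 − 99 = 66.82 N.
At the threshold f = μ_s N, so μ_s,min = 66.82/122.3 = 0.547.

μ_s,min ≈ 0.547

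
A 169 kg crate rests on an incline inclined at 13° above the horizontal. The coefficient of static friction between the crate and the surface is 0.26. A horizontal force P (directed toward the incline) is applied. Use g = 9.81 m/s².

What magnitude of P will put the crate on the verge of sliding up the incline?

P ≈ 866 N

At impending motion up the slope, friction acts down-slope at its limit: f = μ_s N.
Perpendicular to the incline: N = m g cos θ + P sin θ.
Along the incline: P cos θ = m g sin θ + μ_s N = m g sin θ + μ_s (m g cos θ + P sin θ).
Solving, P (cos θ − μ_s sin θ) = m g (sin θ + μ_s cos θ), so P = 169×9.81×(sin 13° + 0.26 cos 13°)/(cos 13° − 0.26 sin 13°) = 1660×0.4783/0.9159 = 866 N.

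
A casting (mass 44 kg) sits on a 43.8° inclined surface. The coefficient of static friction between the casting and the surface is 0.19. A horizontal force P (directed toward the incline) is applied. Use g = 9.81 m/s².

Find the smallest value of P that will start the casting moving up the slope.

At impending motion up the slope, friction acts down-slope at its limit: f = μ_s N.
Perpendicular to the incline: N = m g cos θ + P sin θ.
Along the incline: P cos θ = m g sin θ + μ_s N = m g sin θ + μ_s (m g cos θ + P sin θ).
Solving, P (cos θ − μ_s sin θ) = m g (sin θ + μ_s cos θ), so P = 44×9.81×(sin 43.8° + 0.19 cos 43.8°)/(cos 43.8° − 0.19 sin 43.8°) = 432×0.8293/0.5903 = 606 N.

P ≈ 606 N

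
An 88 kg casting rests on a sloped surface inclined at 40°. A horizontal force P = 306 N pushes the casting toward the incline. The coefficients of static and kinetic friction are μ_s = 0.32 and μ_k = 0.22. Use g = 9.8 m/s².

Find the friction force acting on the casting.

Resolve perpendicular to the incline: N = m g cos θ + P sin θ = 88×9.8×cos 40° + 306×sin 40° = 857.3 N.
Parallel to the incline: P cos θ − m g sin θ = 234.4 − 554.3 = -319.9 N; the friction needed to balance this is 319.9 N acting up the slope.
The limit of static friction is μ_s N = 274.3 N.
|f_req| = 319.9 > 274.3 N → the casting slides down the incline; f = μ_k N = 0.22 × 857.3 = 189 N.

f ≈ 189 N (up the incline)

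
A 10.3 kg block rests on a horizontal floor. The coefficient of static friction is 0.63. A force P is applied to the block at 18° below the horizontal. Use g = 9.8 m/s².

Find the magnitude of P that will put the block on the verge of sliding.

P ≈ 84.1 N

N = m g + P sin α (the push presses the block into the horizontal floor).
At impending slip, P cos α = μ_s N = μ_s (m g + P sin α).
Solving: P (cos α − μ_s sin α) = μ_s m g → P = 0.63×101/(cos 18° − 0.63 sin 18°) = 63.6/0.7564 = 84.1 N.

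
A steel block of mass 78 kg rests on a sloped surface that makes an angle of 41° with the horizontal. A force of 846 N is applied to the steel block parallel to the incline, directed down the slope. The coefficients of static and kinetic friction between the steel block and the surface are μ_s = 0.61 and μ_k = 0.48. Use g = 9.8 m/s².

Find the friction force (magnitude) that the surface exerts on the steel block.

Perpendicular to the surface, N = m g cos θ = 78·9.8·cos 41° = 576.9 N.
The friction needed for equilibrium is m g sin θ + P = 501.5 + 846 = 1347 N, measured positive up-slope.
Static friction can supply at most μ_s N = 351.9 N.
Since |1347| > 351.9 N, static friction cannot hold it; the steel block slides down the incline and kinetic friction applies: f = μ_k N = 0.48 × 576.9 = 277 N.

f ≈ 277 N (up the incline)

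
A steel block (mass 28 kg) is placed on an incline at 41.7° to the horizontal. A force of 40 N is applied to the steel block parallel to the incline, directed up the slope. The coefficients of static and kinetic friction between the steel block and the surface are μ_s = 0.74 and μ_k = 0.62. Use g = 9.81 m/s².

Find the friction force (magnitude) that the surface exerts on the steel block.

Normal force: N = m g cos θ = 28 × 9.81 × cos 41.7° = 205.1 N.
The friction needed for equilibrium is m g sin θ − P = 182.7 − 40 = 142.7 N, measured positive up-slope.
The static-friction ceiling is μ_s N = 0.74 × 205.1 = 151.8 N.
Since |142.7| ≤ 151.8 N, static friction is sufficient; f equals the required value, not μ_s N.

f ≈ 143 N (up the incline)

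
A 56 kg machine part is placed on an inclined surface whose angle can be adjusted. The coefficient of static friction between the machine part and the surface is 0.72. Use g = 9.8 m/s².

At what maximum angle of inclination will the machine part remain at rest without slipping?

At the slip threshold, m g sin θ = μ_s · m g cos θ, so tan θ = μ_s.
θ_max = arctan(0.72) = 35.8°.

θ_max ≈ 35.8°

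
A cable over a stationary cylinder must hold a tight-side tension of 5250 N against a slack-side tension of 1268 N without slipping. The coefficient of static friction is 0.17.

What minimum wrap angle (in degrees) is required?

T₂/T₁ = e^{μβ} → β = ln(T₂/T₁)/μ.
β = ln(5250/1268)/0.17 = 1.421/0.17 = 8.358 rad.
In degrees: β = 8.358 × 180/π = 479°.

β_min ≈ 479°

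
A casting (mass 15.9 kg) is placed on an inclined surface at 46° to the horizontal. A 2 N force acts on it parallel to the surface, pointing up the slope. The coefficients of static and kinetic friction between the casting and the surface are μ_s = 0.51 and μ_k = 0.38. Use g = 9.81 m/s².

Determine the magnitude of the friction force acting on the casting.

Perpendicular to the surface, N = m g cos θ = 15.9·9.81·cos 46° = 108.4 N.
The friction needed for equilibrium is m g sin θ − P = 112.2 − 2 = 110.2 N, measured positive up-slope.
Maximum static friction available: μ_s N = 0.51 × 108.4 = 55.26 N.
Since |110.2| > 55.26 N, static friction cannot hold it; the casting slides down the incline and kinetic friction applies: f = μ_k N = 0.38 × 108.4 = 41.2 N.

f ≈ 41.2 N (up the incline)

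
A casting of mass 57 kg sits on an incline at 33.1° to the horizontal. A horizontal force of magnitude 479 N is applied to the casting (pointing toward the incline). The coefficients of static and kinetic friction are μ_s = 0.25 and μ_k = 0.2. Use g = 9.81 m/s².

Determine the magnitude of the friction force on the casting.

The horizontal push has a component P sin θ into the surface, so N = m g cos θ + P sin θ = 468.4 + 261.6 = 730 N.
Along the incline, the net driving force (taking up-slope positive) is P cos θ − m g sin θ = 401.3 − 305.4 = 95.9 N, so equilibrium requires friction f = -95.9 N (down-slope).
The limit of static friction is μ_s N = 182.5 N.
|f_req| = 95.9 ≤ 182.5 N → the casting is in equilibrium; friction equals the required value.

f ≈ 95.9 N (down the incline)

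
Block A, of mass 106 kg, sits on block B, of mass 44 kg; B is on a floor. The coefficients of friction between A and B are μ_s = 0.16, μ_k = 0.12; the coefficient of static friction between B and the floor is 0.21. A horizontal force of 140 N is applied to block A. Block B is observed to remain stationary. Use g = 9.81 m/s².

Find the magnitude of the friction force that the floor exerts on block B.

f ≈ 140 N

Normal force at the A–B interface: N₁ = m_A g = 1040 N.
Maximum static friction on A from B: μ_s N₁ = 0.16×1040 = 166.4 N.
P = 140 N is within that limit, so A and B move together (both at rest); the A–B friction is simply f₁ = P = 140 N.
B experiences an equal 140 N forward from A (third law). B is in equilibrium, so the floor supplies f₂ = 140 N of static friction (limit μ_s(m_A+m_B)g = 309 N, not exceeded).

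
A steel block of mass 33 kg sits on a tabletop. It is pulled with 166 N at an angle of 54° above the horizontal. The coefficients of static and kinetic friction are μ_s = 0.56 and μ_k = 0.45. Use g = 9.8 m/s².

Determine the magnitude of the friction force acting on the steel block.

f ≈ 97.6 N

N = m g − P sin α = 323.4 − 166×sin 54° = 189.1 N.
For equilibrium, f = P cos α = 166×cos 54° = 97.57 N.
μ_s N = 0.56 × 189.1 = 105.9 N.
Since 97.57 N does not exceed the limit, the steel block stays at rest and f = 97.6 N.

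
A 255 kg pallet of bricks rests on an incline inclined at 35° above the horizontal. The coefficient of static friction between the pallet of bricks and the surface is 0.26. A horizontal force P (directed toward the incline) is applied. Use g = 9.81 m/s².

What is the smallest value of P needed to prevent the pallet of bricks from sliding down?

The pallet of bricks tends to slide down (tan θ > μ_s), so at the point of impending slip friction acts up-slope at its limit: f = μ_s N.
Perpendicular to the incline: N = m g cos θ + P sin θ.
Along the incline: P cos θ + μ_s N = m g sin θ, i.e. P cos θ + μ_s (m g cos θ + P sin θ) = m g sin θ.
Solving, P (cos θ + μ_s sin θ) = m g (sin θ − μ_s cos θ), so P = 2500×0.3606/0.9683 = 932 N.

P_min ≈ 932 N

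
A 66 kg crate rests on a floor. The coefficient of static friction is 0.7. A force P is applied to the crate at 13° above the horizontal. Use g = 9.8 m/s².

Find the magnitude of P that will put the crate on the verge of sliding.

N = m g − P sin α (the pull lifts the crate).
At impending slip, P cos α = μ_s N = μ_s (m g − P sin α).
Solving: P (cos α + μ_s sin α) = μ_s m g → P = 0.7×647/(cos 13° + 0.7 sin 13°) = 453/1.132 = 400 N.

P ≈ 400 N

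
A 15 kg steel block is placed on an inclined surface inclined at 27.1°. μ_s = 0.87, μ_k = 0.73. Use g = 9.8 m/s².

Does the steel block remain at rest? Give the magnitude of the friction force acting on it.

f ≈ 67 N

N = m g cos θ = 131 N.
Down-slope weight component: m g sin θ = 67 N.
μ_s N = 114 N.
67 ≤ 114 N, so it stays put; friction = 67 N.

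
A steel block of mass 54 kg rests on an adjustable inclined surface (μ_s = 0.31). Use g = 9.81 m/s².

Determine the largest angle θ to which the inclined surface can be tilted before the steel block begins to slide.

θ_max ≈ 17.2°

At the slip threshold, m g sin θ = μ_s · m g cos θ, so tan θ = μ_s.
θ_max = arctan(0.31) = 17.2°.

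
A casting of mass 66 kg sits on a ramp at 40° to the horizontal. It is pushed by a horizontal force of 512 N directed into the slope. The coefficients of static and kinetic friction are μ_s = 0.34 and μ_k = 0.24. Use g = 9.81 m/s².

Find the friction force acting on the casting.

f ≈ 24 N (up the incline)

Resolve perpendicular to the incline: N = m g cos θ + P sin θ = 66×9.81×cos 40° + 512×sin 40° = 825.1 N.
Along the incline, the net driving force (taking up-slope positive) is P cos θ − m g sin θ = 392.2 − 416.2 = -23.96 N, so equilibrium requires friction f = 23.96 N (up-slope).
Maximum static friction: μ_s N = 0.34 × 825.1 = 280.5 N.
Since 23.96 N is within the 280.5 N limit, the casting stays put and friction is exactly 24 N.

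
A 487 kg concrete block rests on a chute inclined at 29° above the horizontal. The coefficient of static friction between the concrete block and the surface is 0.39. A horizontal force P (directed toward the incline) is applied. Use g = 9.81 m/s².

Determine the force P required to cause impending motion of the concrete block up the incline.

P ≈ 5760 N

At impending motion up the slope, friction acts down-slope at its limit: f = μ_s N.
Perpendicular to the incline: N = m g cos θ + P sin θ.
Along the incline: P cos θ = m g sin θ + μ_s N = m g sin θ + μ_s (m g cos θ + P sin θ).
Solving, P (cos θ − μ_s sin θ) = m g (sin θ + μ_s cos θ), so P = 487×9.81×(sin 29° + 0.39 cos 29°)/(cos 29° − 0.39 sin 29°) = 4780×0.8259/0.6855 = 5760 N.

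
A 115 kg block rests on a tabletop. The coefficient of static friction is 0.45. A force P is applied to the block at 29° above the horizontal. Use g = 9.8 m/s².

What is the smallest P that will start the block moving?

N = m g − P sin α (the pull lifts the block).
At impending slip, P cos α = μ_s N = μ_s (m g − P sin α).
Solving: P (cos α + μ_s sin α) = μ_s m g → P = 0.45×1130/(cos 29° + 0.45 sin 29°) = 507/1.093 = 464 N.

P ≈ 464 N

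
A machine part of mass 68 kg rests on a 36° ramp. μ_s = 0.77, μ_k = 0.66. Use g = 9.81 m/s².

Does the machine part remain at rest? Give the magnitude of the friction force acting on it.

f ≈ 392 N

N = m g cos θ = 540 N.
Down-slope weight component: m g sin θ = 392 N.
μ_s N = 416 N.
392 ≤ 416 N, so it stays put; friction = 392 N.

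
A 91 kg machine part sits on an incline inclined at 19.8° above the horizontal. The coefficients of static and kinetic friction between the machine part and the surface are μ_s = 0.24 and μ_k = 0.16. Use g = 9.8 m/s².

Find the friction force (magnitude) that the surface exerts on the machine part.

f ≈ 134 N (up the incline)

Normal force: N = m g cos θ = 91 × 9.8 × cos 19.8° = 839.1 N.
For equilibrium along the incline, friction must balance the weight component: f = m g sin θ = 302.1 N up the slope.
The static-friction ceiling is μ_s N = 0.24 × 839.1 = 201.4 N.
Since |302.1| > 201.4 N, static friction cannot hold it; the machine part slides down the incline and kinetic friction applies: f = μ_k N = 0.16 × 839.1 = 134 N.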